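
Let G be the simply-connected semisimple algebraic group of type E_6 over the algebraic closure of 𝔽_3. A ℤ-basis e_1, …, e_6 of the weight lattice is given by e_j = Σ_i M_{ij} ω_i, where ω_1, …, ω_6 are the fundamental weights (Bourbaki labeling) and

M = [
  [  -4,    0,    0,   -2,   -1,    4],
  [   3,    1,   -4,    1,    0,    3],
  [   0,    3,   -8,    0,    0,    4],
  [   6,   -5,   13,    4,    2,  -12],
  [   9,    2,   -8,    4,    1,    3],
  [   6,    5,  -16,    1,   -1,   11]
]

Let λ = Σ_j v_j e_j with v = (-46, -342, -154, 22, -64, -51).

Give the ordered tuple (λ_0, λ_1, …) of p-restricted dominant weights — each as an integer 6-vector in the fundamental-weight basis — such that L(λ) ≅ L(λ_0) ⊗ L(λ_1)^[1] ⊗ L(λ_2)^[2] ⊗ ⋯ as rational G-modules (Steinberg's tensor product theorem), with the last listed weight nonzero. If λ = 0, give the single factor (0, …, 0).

Converting to the ω-basis (c_i = row i of M dotted with v = (-46, -342, -154, 22, -64, -51)):
  c_1 = -4*-46 + 0*-342 + 0*-154 + -2*22 + -1*-64 + 4*-51 = 0
  c_2 = 3*-46 + 1*-342 + -4*-154 + 1*22 + 0*-64 + 3*-51 = 5
  c_3 = 0*-46 + 3*-342 + -8*-154 + 0*22 + 0*-64 + 4*-51 = 2
  c_4 = 6*-46 + -5*-342 + 13*-154 + 4*22 + 2*-64 + -12*-51 = 4
  c_5 = 9*-46 + 2*-342 + -8*-154 + 4*22 + 1*-64 + 3*-51 = 5
  c_6 = 6*-46 + 5*-342 + -16*-154 + 1*22 + -1*-64 + 11*-51 = 3
Writing each c_i in base p = 3:
  c_1 = 0
  c_2 = 5 = 2·3^0 + 1·3^1
  c_3 = 2 = 2·3^0
  c_4 = 4 = 1·3^0 + 1·3^1
  c_5 = 5 = 2·3^0 + 1·3^1
  c_6 = 3 = 0·3^0 + 1·3^1
λ_0 = (0, 2, 2, 1, 2, 0)
λ_1 = (0, 1, 0, 1, 1, 1)

((0, 2, 2, 1, 2, 0), (0, 1, 0, 1, 1, 1))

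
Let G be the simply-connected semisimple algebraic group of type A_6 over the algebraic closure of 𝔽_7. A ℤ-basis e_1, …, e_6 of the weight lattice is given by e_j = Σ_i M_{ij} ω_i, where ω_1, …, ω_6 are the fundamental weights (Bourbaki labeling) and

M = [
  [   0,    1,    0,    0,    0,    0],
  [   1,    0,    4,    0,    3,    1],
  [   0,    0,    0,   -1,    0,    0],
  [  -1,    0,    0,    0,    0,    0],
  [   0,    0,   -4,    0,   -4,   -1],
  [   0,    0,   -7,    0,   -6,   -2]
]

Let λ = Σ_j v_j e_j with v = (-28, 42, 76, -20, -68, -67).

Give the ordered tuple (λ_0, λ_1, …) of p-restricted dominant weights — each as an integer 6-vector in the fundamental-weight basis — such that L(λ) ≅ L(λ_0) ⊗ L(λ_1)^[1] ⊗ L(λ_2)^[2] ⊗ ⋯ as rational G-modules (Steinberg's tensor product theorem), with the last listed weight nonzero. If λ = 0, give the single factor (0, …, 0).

((0, 5, 6, 0, 0, 3), (6, 0, 2, 4, 5, 1))

Compute c_i = Σ_j M_{ij} v_j with v = (-28, 42, 76, -20, -68, -67):
  c_1 = (0)·(-28) + 1·42 + 0·76 + (0)·(-20) + (0)·(-68) + (0)·(-67) = 42
  c_2 = (1)·(-28) + 0·42 + 4·76 + (0)·(-20) + (3)·(-68) + (1)·(-67) = 5
  c_3 = (0)·(-28) + 0·42 + 0·76 + (-1)·(-20) + (0)·(-68) + (0)·(-67) = 20
  c_4 = (-1)·(-28) + 0·42 + 0·76 + (0)·(-20) + (0)·(-68) + (0)·(-67) = 28
  c_5 = (0)·(-28) + 0·42 + (-4)·(76) + (0)·(-20) + (-4)·(-68) + (-1)·(-67) = 35
  c_6 = (0)·(-28) + 0·42 + (-7)·(76) + (0)·(-20) + (-6)·(-68) + (-2)·(-67) = 10
p = 7; digits c_i = Σ_j d_{ij}·7^j, 0 ≤ d_{ij} < 7:
  c_1 = 42 = 0·7^0 + 6·7^1
  c_2 = 5 = 5·7^0
  c_3 = 20 = 6·7^0 + 2·7^1
  c_4 = 28 = 0·7^0 + 4·7^1
  c_5 = 35 = 0·7^0 + 5·7^1
  c_6 = 10 = 3·7^0 + 1·7^1
Factor λ_0 = (0, 5, 6, 0, 0, 3)
Factor λ_1 = (6, 0, 2, 4, 5, 1)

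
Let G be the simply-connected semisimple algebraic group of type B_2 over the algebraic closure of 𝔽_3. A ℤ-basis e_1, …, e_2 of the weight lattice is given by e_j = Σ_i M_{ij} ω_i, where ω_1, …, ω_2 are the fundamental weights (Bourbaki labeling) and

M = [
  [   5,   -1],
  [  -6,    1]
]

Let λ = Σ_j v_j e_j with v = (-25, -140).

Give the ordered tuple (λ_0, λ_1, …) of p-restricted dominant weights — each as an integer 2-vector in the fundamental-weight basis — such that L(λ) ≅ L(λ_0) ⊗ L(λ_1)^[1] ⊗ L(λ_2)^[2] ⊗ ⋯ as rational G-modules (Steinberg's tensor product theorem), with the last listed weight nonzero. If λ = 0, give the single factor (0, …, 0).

ω-coordinates c = M·v, v = (-25, -140):
  c_1 = (5)·(-25) + (-1)·(-140) = 15
  c_2 = (-6)·(-25) + (1)·(-140) = 10
Base-3 expansion of each c_i:
  c_1 = 15 = 0·3^0 + 2·3^1 + 1·3^2
  c_2 = 10 = 1·3^0 + 0·3^1 + 1·3^2
Factor λ_0 = (0, 1)
Factor λ_1 = (2, 0)
Factor λ_2 = (1, 1)

((0, 1), (2, 0), (1, 1))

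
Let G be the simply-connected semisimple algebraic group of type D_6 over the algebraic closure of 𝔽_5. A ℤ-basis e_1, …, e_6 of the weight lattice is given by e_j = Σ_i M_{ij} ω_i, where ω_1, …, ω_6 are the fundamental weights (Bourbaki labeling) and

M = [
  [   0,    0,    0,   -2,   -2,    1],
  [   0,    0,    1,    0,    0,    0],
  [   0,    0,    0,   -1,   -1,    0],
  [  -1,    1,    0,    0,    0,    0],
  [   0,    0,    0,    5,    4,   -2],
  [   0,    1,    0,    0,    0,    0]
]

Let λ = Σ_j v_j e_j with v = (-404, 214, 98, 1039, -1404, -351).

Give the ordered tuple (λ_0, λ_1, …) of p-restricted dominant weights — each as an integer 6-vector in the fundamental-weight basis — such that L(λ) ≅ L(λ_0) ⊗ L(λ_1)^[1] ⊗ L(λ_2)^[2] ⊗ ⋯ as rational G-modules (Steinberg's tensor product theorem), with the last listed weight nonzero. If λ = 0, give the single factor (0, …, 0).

((4, 3, 0, 3, 1, 4), (0, 4, 3, 3, 1, 2), (0, 3, 4, 4, 1, 3), (3, 0, 2, 4, 2, 1))

Compute c_i = Σ_j M_{ij} v_j with v = (-404, 214, 98, 1039, -1404, -351):
  c_1 = 0*-404 + 0*214 + 0*98 + -2*1039 + -2*-1404 + 1*-351 = 379
  c_2 = 0*-404 + 0*214 + 1*98 + 0*1039 + 0*-1404 + 0*-351 = 98
  c_3 = 0*-404 + 0*214 + 0*98 + -1*1039 + -1*-1404 + 0*-351 = 365
  c_4 = -1*-404 + 1*214 + 0*98 + 0*1039 + 0*-1404 + 0*-351 = 618
  c_5 = 0*-404 + 0*214 + 0*98 + 5*1039 + 4*-1404 + -2*-351 = 281
  c_6 = 0*-404 + 1*214 + 0*98 + 0*1039 + 0*-1404 + 0*-351 = 214
Base-5 expansion of each c_i:
  c_1 = 379 = 4·5^0 + 0·5^1 + 0·5^2 + 3·5^3
  c_2 = 98 = 3·5^0 + 4·5^1 + 3·5^2
  c_3 = 365 = 0·5^0 + 3·5^1 + 4·5^2 + 2·5^3
  c_4 = 618 = 3·5^0 + 3·5^1 + 4·5^2 + 4·5^3
  c_5 = 281 = 1·5^0 + 1·5^1 + 1·5^2 + 2·5^3
  c_6 = 214 = 4·5^0 + 2·5^1 + 3·5^2 + 1·5^3
λ_0 = (4, 3, 0, 3, 1, 4)
λ_1 = (0, 4, 3, 3, 1, 2)
λ_2 = (0, 3, 4, 4, 1, 3)
λ_3 = (3, 0, 2, 4, 2, 1)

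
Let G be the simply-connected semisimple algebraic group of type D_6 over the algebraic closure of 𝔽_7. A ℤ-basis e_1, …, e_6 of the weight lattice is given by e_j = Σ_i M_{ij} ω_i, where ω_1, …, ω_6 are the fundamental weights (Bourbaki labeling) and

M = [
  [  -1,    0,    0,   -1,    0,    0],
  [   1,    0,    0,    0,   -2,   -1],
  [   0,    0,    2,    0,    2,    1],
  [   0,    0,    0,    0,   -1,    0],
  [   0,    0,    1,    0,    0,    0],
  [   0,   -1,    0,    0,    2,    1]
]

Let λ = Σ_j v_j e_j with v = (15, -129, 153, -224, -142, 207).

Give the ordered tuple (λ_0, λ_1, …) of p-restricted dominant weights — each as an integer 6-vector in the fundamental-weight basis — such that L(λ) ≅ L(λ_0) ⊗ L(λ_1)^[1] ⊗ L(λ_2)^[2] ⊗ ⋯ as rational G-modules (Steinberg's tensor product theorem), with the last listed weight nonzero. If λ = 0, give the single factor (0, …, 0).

In the fundamental-weight basis, λ has coordinates c = M·v (v = (15, -129, 153, -224, -142, 207)):
  c_1 = (-1)·(15) + (0)·(-129) + (0)·(153) + (-1)·(-224) + (0)·(-142) + (0)·(207) = 209
  c_2 = (1)·(15) + (0)·(-129) + (0)·(153) + (0)·(-224) + (-2)·(-142) + (-1)·(207) = 92
  c_3 = (0)·(15) + (0)·(-129) + (2)·(153) + (0)·(-224) + (2)·(-142) + (1)·(207) = 229
  c_4 = (0)·(15) + (0)·(-129) + (0)·(153) + (0)·(-224) + (-1)·(-142) + (0)·(207) = 142
  c_5 = (0)·(15) + (0)·(-129) + (1)·(153) + (0)·(-224) + (0)·(-142) + (0)·(207) = 153
  c_6 = (0)·(15) + (-1)·(-129) + (0)·(153) + (0)·(-224) + (2)·(-142) + (1)·(207) = 52
p = 7; digits c_i = Σ_j d_{ij}·7^j, 0 ≤ d_{ij} < 7:
  c_1 = 209 = 6·7^0 + 1·7^1 + 4·7^2
  c_2 = 92 = 1·7^0 + 6·7^1 + 1·7^2
  c_3 = 229 = 5·7^0 + 4·7^1 + 4·7^2
  c_4 = 142 = 2·7^0 + 6·7^1 + 2·7^2
  c_5 = 153 = 6·7^0 + 0·7^1 + 3·7^2
  c_6 = 52 = 3·7^0 + 0·7^1 + 1·7^2
p-restricted factor λ_0 = (6, 1, 5, 2, 6, 3)
p-restricted factor λ_1 = (1, 6, 4, 6, 0, 0)
p-restricted factor λ_2 = (4, 1, 4, 2, 3, 1)

((6, 1, 5, 2, 6, 3), (1, 6, 4, 6, 0, 0), (4, 1, 4, 2, 3, 1))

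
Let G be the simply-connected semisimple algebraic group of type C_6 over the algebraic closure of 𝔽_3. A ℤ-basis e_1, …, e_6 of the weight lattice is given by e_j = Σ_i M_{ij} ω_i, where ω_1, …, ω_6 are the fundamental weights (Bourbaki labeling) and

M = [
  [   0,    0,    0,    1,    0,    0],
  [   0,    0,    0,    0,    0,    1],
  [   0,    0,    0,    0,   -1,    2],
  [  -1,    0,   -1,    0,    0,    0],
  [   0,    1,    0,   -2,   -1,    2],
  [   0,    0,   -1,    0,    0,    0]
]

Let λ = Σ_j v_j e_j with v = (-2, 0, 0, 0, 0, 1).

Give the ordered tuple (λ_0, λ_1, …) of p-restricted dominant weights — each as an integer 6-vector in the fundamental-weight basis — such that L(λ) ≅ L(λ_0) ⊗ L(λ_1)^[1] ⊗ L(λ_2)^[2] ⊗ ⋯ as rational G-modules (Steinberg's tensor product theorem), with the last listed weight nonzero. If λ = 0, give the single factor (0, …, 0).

((0, 1, 2, 2, 2, 0),)

In the fundamental-weight basis, λ has coordinates c = M·v (v = (-2, 0, 0, 0, 0, 1)):
  c_1 = (0)·(-2) + (0)·(0) + (0)·(0) + (1)·(0) + (0)·(0) + (0)·(1) = 0
  c_2 = (0)·(-2) + (0)·(0) + (0)·(0) + (0)·(0) + (0)·(0) + (1)·(1) = 1
  c_3 = (0)·(-2) + (0)·(0) + (0)·(0) + (0)·(0) + (-1)·(0) + (2)·(1) = 2
  c_4 = (-1)·(-2) + (0)·(0) + (-1)·(0) + (0)·(0) + (0)·(0) + (0)·(1) = 2
  c_5 = (0)·(-2) + (1)·(0) + (0)·(0) + (-2)·(0) + (-1)·(0) + (2)·(1) = 2
  c_6 = (0)·(-2) + (0)·(0) + (-1)·(0) + (0)·(0) + (0)·(0) + (0)·(1) = 0
Writing each c_i in base p = 3:
  c_1 = 0
  c_2 = 1 = 1·3^0
  c_3 = 2 = 2·3^0
  c_4 = 2 = 2·3^0
  c_5 = 2 = 2·3^0
  c_6 = 0
Factor λ_0 = (0, 1, 2, 2, 2, 0)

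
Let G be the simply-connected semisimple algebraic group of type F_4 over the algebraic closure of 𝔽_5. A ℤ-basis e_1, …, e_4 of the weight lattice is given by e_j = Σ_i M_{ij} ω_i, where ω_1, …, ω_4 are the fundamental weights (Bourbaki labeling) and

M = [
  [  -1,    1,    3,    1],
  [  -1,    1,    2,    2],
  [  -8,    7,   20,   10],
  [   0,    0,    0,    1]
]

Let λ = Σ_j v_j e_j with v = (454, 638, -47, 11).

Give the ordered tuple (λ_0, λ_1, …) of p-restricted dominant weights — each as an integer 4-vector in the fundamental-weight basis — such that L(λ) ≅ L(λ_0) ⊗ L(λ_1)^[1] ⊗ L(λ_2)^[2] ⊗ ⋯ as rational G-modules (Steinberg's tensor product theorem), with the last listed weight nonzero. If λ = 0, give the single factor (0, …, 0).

((4, 2, 4, 1), (0, 2, 0, 2), (2, 4, 0, 0))

In the fundamental-weight basis, λ has coordinates c = M·v (v = (454, 638, -47, 11)):
  c_1 = (-1)·(454) + 1·638 + (3)·(-47) + 1·11 = 54
  c_2 = (-1)·(454) + 1·638 + (2)·(-47) + 2·11 = 112
  c_3 = (-8)·(454) + 7·638 + (20)·(-47) + 10·11 = 4
  c_4 = 0·454 + 0·638 + (0)·(-47) + 1·11 = 11
Writing each c_i in base p = 5:
  c_1 = 54 = 4·5^0 + 0·5^1 + 2·5^2
  c_2 = 112 = 2·5^0 + 2·5^1 + 4·5^2
  c_3 = 4 = 4·5^0
  c_4 = 11 = 1·5^0 + 2·5^1
Factor λ_0 = (4, 2, 4, 1)
Factor λ_1 = (0, 2, 0, 2)
Factor λ_2 = (2, 4, 0, 0)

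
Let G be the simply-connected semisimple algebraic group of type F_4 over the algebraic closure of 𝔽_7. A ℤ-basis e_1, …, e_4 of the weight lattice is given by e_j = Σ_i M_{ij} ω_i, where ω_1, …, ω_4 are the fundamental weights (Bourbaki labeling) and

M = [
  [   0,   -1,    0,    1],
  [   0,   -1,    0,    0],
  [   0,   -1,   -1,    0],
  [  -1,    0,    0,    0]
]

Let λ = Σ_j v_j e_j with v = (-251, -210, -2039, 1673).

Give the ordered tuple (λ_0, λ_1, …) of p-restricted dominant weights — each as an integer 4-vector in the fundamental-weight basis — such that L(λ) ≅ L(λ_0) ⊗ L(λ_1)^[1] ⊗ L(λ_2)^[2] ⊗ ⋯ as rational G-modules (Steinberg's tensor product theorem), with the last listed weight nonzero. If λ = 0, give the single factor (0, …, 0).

Change of basis e → ω: c = M·v where v = (-251, -210, -2039, 1673):
  c_1 = 0*-251 + -1*-210 + 0*-2039 + 1*1673 = 1883
  c_2 = 0*-251 + -1*-210 + 0*-2039 + 0*1673 = 210
  c_3 = 0*-251 + -1*-210 + -1*-2039 + 0*1673 = 2249
  c_4 = -1*-251 + 0*-210 + 0*-2039 + 0*1673 = 251
Base-7 expansion of each c_i:
  c_1 = 1883 = 0·7^0 + 3·7^1 + 3·7^2 + 5·7^3
  c_2 = 210 = 0·7^0 + 2·7^1 + 4·7^2
  c_3 = 2249 = 2·7^0 + 6·7^1 + 3·7^2 + 6·7^3
  c_4 = 251 = 6·7^0 + 0·7^1 + 5·7^2
Factor λ_0 = (0, 0, 2, 6)
Factor λ_1 = (3, 2, 6, 0)
Factor λ_2 = (3, 4, 3, 5)
Factor λ_3 = (5, 0, 6, 0)

((0, 0, 2, 6), (3, 2, 6, 0), (3, 4, 3, 5), (5, 0, 6, 0))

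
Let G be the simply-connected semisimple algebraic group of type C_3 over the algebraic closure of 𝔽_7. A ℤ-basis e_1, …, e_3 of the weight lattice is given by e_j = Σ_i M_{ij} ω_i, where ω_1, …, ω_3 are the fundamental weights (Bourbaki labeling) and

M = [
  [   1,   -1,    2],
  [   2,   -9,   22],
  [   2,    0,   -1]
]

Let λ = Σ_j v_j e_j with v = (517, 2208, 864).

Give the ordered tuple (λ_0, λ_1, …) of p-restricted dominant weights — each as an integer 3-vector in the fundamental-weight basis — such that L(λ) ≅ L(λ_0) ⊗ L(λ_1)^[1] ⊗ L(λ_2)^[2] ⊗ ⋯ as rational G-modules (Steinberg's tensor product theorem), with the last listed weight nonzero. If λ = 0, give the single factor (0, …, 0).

Compute c_i = Σ_j M_{ij} v_j with v = (517, 2208, 864):
  c_1 = 1*517 + -1*2208 + 2*864 = 37
  c_2 = 2*517 + -9*2208 + 22*864 = 170
  c_3 = 2*517 + 0*2208 + -1*864 = 170
p = 7; digits c_i = Σ_j d_{ij}·7^j, 0 ≤ d_{ij} < 7:
  c_1 = 37 = 2·7^0 + 5·7^1
  c_2 = 170 = 2·7^0 + 3·7^1 + 3·7^2
  c_3 = 170 = 2·7^0 + 3·7^1 + 3·7^2
p-restricted factor λ_0 = (2, 2, 2)
p-restricted factor λ_1 = (5, 3, 3)
p-restricted factor λ_2 = (0, 3, 3)

((2, 2, 2), (5, 3, 3), (0, 3, 3))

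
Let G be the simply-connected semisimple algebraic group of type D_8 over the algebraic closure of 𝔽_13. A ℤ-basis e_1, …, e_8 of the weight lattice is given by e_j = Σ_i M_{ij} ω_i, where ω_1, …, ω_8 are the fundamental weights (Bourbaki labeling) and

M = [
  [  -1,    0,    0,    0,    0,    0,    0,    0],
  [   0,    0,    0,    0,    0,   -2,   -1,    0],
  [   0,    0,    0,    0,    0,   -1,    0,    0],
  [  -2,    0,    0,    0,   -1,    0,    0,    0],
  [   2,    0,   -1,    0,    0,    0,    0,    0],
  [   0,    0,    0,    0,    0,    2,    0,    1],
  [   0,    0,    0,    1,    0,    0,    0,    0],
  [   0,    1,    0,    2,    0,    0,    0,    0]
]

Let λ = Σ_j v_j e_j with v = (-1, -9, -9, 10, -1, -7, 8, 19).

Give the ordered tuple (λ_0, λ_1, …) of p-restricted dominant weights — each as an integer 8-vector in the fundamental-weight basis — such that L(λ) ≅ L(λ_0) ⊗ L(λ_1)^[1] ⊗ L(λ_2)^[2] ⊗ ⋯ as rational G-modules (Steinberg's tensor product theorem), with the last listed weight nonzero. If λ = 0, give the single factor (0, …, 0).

((1, 6, 7, 3, 7, 5, 10, 11),)

ω-coordinates c = M·v, v = (-1, -9, -9, 10, -1, -7, 8, 19):
  c_1 = -1*-1 + 0*-9 + 0*-9 + 0*10 + 0*-1 + 0*-7 + 0*8 + 0*19 = 1
  c_2 = 0*-1 + 0*-9 + 0*-9 + 0*10 + 0*-1 + -2*-7 + -1*8 + 0*19 = 6
  c_3 = 0*-1 + 0*-9 + 0*-9 + 0*10 + 0*-1 + -1*-7 + 0*8 + 0*19 = 7
  c_4 = -2*-1 + 0*-9 + 0*-9 + 0*10 + -1*-1 + 0*-7 + 0*8 + 0*19 = 3
  c_5 = 2*-1 + 0*-9 + -1*-9 + 0*10 + 0*-1 + 0*-7 + 0*8 + 0*19 = 7
  c_6 = 0*-1 + 0*-9 + 0*-9 + 0*10 + 0*-1 + 2*-7 + 0*8 + 1*19 = 5
  c_7 = 0*-1 + 0*-9 + 0*-9 + 1*10 + 0*-1 + 0*-7 + 0*8 + 0*19 = 10
  c_8 = 0*-1 + 1*-9 + 0*-9 + 2*10 + 0*-1 + 0*-7 + 0*8 + 0*19 = 11
p = 13; digits c_i = Σ_j d_{ij}·13^j, 0 ≤ d_{ij} < 13:
  c_1 = 1 = 1·13^0
  c_2 = 6 = 6·13^0
  c_3 = 7 = 7·13^0
  c_4 = 3 = 3·13^0
  c_5 = 7 = 7·13^0
  c_6 = 5 = 5·13^0
  c_7 = 10 = 10·13^0
  c_8 = 11 = 11·13^0
Factor λ_0 = (1, 6, 7, 3, 7, 5, 10, 11)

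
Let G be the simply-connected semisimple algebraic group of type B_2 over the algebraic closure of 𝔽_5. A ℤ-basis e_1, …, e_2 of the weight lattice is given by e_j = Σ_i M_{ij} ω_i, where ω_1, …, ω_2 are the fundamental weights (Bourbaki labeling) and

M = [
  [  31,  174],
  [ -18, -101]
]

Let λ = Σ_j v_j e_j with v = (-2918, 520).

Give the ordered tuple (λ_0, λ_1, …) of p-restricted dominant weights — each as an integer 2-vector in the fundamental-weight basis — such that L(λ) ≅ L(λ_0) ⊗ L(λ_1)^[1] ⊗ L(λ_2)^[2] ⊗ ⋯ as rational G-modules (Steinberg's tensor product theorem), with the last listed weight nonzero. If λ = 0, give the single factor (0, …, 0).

((2, 4), (4, 0))

Converting to the ω-basis (c_i = row i of M dotted with v = (-2918, 520)):
  c_1 = (31)·(-2918) + (174)·(520) = 22
  c_2 = (-18)·(-2918) + (-101)·(520) = 4
Expand coordinatewise in base 5:
  c_1 = 22 = 2·5^0 + 4·5^1
  c_2 = 4 = 4·5^0
λ_0 = (2, 4)
λ_1 = (4, 0)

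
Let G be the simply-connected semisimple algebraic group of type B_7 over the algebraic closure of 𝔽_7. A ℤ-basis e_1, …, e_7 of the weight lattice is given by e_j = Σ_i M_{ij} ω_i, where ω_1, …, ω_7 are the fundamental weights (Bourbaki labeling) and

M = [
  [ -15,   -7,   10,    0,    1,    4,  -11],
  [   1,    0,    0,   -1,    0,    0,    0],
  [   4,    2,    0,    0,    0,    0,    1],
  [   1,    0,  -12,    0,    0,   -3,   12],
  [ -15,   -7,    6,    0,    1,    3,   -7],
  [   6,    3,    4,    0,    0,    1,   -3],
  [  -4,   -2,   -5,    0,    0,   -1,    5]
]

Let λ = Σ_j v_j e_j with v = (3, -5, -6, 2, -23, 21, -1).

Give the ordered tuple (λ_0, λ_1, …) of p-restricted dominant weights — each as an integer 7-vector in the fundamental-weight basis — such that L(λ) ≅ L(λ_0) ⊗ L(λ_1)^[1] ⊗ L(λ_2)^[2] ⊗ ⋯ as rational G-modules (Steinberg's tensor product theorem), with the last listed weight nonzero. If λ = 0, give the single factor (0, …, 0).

((2, 1, 1, 0, 1, 3, 2),)

ω-coordinates c = M·v, v = (3, -5, -6, 2, -23, 21, -1):
  c_1 = (-15)·(3) + (-7)·(-5) + (10)·(-6) + 0·2 + (1)·(-23) + 4·21 + (-11)·(-1) = 2
  c_2 = 1·3 + (0)·(-5) + (0)·(-6) + (-1)·(2) + (0)·(-23) + 0·21 + (0)·(-1) = 1
  c_3 = 4·3 + (2)·(-5) + (0)·(-6) + 0·2 + (0)·(-23) + 0·21 + (1)·(-1) = 1
  c_4 = 1·3 + (0)·(-5) + (-12)·(-6) + 0·2 + (0)·(-23) + (-3)·(21) + (12)·(-1) = 0
  c_5 = (-15)·(3) + (-7)·(-5) + (6)·(-6) + 0·2 + (1)·(-23) + 3·21 + (-7)·(-1) = 1
  c_6 = 6·3 + (3)·(-5) + (4)·(-6) + 0·2 + (0)·(-23) + 1·21 + (-3)·(-1) = 3
  c_7 = (-4)·(3) + (-2)·(-5) + (-5)·(-6) + 0·2 + (0)·(-23) + (-1)·(21) + (5)·(-1) = 2
p = 7; digits c_i = Σ_j d_{ij}·7^j, 0 ≤ d_{ij} < 7:
  c_1 = 2 = 2·7^0
  c_2 = 1 = 1·7^0
  c_3 = 1 = 1·7^0
  c_4 = 0
  c_5 = 1 = 1·7^0
  c_6 = 3 = 3·7^0
  c_7 = 2 = 2·7^0
Factor λ_0 = (2, 1, 1, 0, 1, 3, 2)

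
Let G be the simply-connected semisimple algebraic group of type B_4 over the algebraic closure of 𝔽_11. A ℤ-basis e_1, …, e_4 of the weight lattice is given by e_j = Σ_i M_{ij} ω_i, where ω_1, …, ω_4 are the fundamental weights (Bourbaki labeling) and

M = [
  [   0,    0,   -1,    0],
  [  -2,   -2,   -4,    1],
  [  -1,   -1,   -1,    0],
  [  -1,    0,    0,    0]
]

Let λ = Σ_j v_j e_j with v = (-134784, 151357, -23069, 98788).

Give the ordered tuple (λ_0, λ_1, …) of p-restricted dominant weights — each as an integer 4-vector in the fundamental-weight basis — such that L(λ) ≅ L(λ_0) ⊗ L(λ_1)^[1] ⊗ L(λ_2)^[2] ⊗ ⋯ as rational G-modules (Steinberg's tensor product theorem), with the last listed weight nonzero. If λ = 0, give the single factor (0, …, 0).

ω-coordinates c = M·v, v = (-134784, 151357, -23069, 98788):
  c_1 = (0)·(-134784) + (0)·(151357) + (-1)·(-23069) + (0)·(98788) = 23069
  c_2 = (-2)·(-134784) + (-2)·(151357) + (-4)·(-23069) + (1)·(98788) = 157918
  c_3 = (-1)·(-134784) + (-1)·(151357) + (-1)·(-23069) + (0)·(98788) = 6496
  c_4 = (-1)·(-134784) + (0)·(151357) + (0)·(-23069) + (0)·(98788) = 134784
Expand coordinatewise in base 11:
  c_1 = 23069 = 2·11^0 + 7·11^1 + 3·11^2 + 6·11^3 + 1·11^4
  c_2 = 157918 = 2·11^0 + 1·11^1 + 7·11^2 + 8·11^3 + 10·11^4
  c_3 = 6496 = 6·11^0 + 7·11^1 + 9·11^2 + 4·11^3
  c_4 = 134784 = 1·11^0 + 10·11^1 + 2·11^2 + 2·11^3 + 9·11^4
Factor λ_0 = (2, 2, 6, 1)
Factor λ_1 = (7, 1, 7, 10)
Factor λ_2 = (3, 7, 9, 2)
Factor λ_3 = (6, 8, 4, 2)
Factor λ_4 = (1, 10, 0, 9)

((2, 2, 6, 1), (7, 1, 7, 10), (3, 7, 9, 2), (6, 8, 4, 2), (1, 10, 0, 9))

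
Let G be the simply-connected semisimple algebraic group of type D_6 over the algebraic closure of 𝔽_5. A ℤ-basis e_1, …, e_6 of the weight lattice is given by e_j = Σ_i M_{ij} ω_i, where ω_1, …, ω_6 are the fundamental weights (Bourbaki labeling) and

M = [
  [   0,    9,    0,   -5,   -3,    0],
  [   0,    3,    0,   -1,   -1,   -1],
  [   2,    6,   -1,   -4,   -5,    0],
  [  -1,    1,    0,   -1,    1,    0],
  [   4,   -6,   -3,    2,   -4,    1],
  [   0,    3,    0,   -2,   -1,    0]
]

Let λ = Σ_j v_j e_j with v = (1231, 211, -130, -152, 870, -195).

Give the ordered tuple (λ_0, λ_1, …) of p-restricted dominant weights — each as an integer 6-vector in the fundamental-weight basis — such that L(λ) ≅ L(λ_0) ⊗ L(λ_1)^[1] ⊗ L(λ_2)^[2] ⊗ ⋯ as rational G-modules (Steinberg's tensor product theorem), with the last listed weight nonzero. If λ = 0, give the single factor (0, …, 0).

((4, 0, 1, 2, 4, 2), (4, 2, 3, 0, 3, 3), (1, 4, 4, 0, 2, 2))

ω-coordinates c = M·v, v = (1231, 211, -130, -152, 870, -195):
  c_1 = 0·1231 + 9·211 + (0)·(-130) + (-5)·(-152) + (-3)·(870) + (0)·(-195) = 49
  c_2 = 0·1231 + 3·211 + (0)·(-130) + (-1)·(-152) + (-1)·(870) + (-1)·(-195) = 110
  c_3 = 2·1231 + 6·211 + (-1)·(-130) + (-4)·(-152) + (-5)·(870) + (0)·(-195) = 116
  c_4 = (-1)·(1231) + 1·211 + (0)·(-130) + (-1)·(-152) + 1·870 + (0)·(-195) = 2
  c_5 = 4·1231 + (-6)·(211) + (-3)·(-130) + (2)·(-152) + (-4)·(870) + (1)·(-195) = 69
  c_6 = 0·1231 + 3·211 + (0)·(-130) + (-2)·(-152) + (-1)·(870) + (0)·(-195) = 67
p = 5; digits c_i = Σ_j d_{ij}·5^j, 0 ≤ d_{ij} < 5:
  c_1 = 49 = 4·5^0 + 4·5^1 + 1·5^2
  c_2 = 110 = 0·5^0 + 2·5^1 + 4·5^2
  c_3 = 116 = 1·5^0 + 3·5^1 + 4·5^2
  c_4 = 2 = 2·5^0
  c_5 = 69 = 4·5^0 + 3·5^1 + 2·5^2
  c_6 = 67 = 2·5^0 + 3·5^1 + 2·5^2
λ_0 = (4, 0, 1, 2, 4, 2)
λ_1 = (4, 2, 3, 0, 3, 3)
λ_2 = (1, 4, 4, 0, 2, 2)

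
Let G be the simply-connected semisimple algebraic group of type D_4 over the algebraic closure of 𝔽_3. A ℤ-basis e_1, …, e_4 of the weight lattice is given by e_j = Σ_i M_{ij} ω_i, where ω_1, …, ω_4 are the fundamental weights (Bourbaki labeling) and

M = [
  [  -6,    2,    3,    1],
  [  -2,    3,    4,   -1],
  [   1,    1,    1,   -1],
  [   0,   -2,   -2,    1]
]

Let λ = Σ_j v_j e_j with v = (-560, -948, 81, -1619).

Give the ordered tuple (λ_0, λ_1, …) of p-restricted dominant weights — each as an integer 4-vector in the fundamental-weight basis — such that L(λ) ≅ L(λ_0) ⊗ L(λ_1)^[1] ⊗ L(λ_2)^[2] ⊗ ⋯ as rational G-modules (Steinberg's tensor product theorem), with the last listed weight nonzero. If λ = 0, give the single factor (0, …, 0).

((1, 0, 0, 1), (2, 1, 1, 2), (0, 0, 0, 0), (0, 2, 1, 1), (1, 2, 2, 1))

Converting to the ω-basis (c_i = row i of M dotted with v = (-560, -948, 81, -1619)):
  c_1 = (-6)·(-560) + (2)·(-948) + (3)·(81) + (1)·(-1619) = 88
  c_2 = (-2)·(-560) + (3)·(-948) + (4)·(81) + (-1)·(-1619) = 219
  c_3 = (1)·(-560) + (1)·(-948) + (1)·(81) + (-1)·(-1619) = 192
  c_4 = (0)·(-560) + (-2)·(-948) + (-2)·(81) + (1)·(-1619) = 115
Base-3 expansion of each c_i:
  c_1 = 88 = 1·3^0 + 2·3^1 + 0·3^2 + 0·3^3 + 1·3^4
  c_2 = 219 = 0·3^0 + 1·3^1 + 0·3^2 + 2·3^3 + 2·3^4
  c_3 = 192 = 0·3^0 + 1·3^1 + 0·3^2 + 1·3^3 + 2·3^4
  c_4 = 115 = 1·3^0 + 2·3^1 + 0·3^2 + 1·3^3 + 1·3^4
λ_0 = (1, 0, 0, 1)
λ_1 = (2, 1, 1, 2)
λ_2 = (0, 0, 0, 0)
λ_3 = (0, 2, 1, 1)
λ_4 = (1, 2, 2, 1)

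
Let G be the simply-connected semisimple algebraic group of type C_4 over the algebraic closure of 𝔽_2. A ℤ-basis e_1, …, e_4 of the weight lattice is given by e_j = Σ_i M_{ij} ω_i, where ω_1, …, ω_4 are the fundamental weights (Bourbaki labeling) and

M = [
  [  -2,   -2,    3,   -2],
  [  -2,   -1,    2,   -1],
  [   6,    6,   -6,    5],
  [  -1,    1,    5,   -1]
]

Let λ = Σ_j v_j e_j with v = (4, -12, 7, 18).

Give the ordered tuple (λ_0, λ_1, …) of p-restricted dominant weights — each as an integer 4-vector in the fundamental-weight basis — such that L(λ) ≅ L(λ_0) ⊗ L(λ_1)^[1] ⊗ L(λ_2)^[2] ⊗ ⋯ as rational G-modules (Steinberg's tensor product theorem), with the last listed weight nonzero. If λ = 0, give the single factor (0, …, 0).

Converting to the ω-basis (c_i = row i of M dotted with v = (4, -12, 7, 18)):
  c_1 = -2*4 + -2*-12 + 3*7 + -2*18 = 1
  c_2 = -2*4 + -1*-12 + 2*7 + -1*18 = 0
  c_3 = 6*4 + 6*-12 + -6*7 + 5*18 = 0
  c_4 = -1*4 + 1*-12 + 5*7 + -1*18 = 1
Writing each c_i in base p = 2:
  c_1 = 1 = 1·2^0
  c_2 = 0
  c_3 = 0
  c_4 = 1 = 1·2^0
λ_0 = (1, 0, 0, 1)

((1, 0, 0, 1),)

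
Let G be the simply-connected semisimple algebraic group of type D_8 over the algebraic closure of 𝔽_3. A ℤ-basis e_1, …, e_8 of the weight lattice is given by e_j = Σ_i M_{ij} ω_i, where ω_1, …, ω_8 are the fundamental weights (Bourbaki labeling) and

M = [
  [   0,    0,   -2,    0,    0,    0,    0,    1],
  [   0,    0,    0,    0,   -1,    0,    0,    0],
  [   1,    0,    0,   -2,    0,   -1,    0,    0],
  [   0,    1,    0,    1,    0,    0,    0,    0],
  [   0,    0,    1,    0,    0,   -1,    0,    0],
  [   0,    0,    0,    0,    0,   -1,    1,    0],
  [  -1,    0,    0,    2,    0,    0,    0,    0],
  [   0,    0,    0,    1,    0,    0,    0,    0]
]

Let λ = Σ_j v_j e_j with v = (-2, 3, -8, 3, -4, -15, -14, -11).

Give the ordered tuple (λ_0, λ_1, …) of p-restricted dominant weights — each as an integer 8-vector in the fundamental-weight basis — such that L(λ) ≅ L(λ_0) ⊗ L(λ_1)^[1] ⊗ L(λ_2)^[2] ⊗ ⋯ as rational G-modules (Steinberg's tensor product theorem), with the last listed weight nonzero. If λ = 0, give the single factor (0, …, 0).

((2, 1, 1, 0, 1, 1, 2, 0), (1, 1, 2, 2, 2, 0, 2, 1))

ω-coordinates c = M·v, v = (-2, 3, -8, 3, -4, -15, -14, -11):
  c_1 = (0)·(-2) + 0·3 + (-2)·(-8) + 0·3 + (0)·(-4) + (0)·(-15) + (0)·(-14) + (1)·(-11) = 5
  c_2 = (0)·(-2) + 0·3 + (0)·(-8) + 0·3 + (-1)·(-4) + (0)·(-15) + (0)·(-14) + (0)·(-11) = 4
  c_3 = (1)·(-2) + 0·3 + (0)·(-8) + (-2)·(3) + (0)·(-4) + (-1)·(-15) + (0)·(-14) + (0)·(-11) = 7
  c_4 = (0)·(-2) + 1·3 + (0)·(-8) + 1·3 + (0)·(-4) + (0)·(-15) + (0)·(-14) + (0)·(-11) = 6
  c_5 = (0)·(-2) + 0·3 + (1)·(-8) + 0·3 + (0)·(-4) + (-1)·(-15) + (0)·(-14) + (0)·(-11) = 7
  c_6 = (0)·(-2) + 0·3 + (0)·(-8) + 0·3 + (0)·(-4) + (-1)·(-15) + (1)·(-14) + (0)·(-11) = 1
  c_7 = (-1)·(-2) + 0·3 + (0)·(-8) + 2·3 + (0)·(-4) + (0)·(-15) + (0)·(-14) + (0)·(-11) = 8
  c_8 = (0)·(-2) + 0·3 + (0)·(-8) + 1·3 + (0)·(-4) + (0)·(-15) + (0)·(-14) + (0)·(-11) = 3
Base-3 expansion of each c_i:
  c_1 = 5 = 2·3^0 + 1·3^1
  c_2 = 4 = 1·3^0 + 1·3^1
  c_3 = 7 = 1·3^0 + 2·3^1
  c_4 = 6 = 0·3^0 + 2·3^1
  c_5 = 7 = 1·3^0 + 2·3^1
  c_6 = 1 = 1·3^0
  c_7 = 8 = 2·3^0 + 2·3^1
  c_8 = 3 = 0·3^0 + 1·3^1
p-restricted factor λ_0 = (2, 1, 1, 0, 1, 1, 2, 0)
p-restricted factor λ_1 = (1, 1, 2, 2, 2, 0, 2, 1)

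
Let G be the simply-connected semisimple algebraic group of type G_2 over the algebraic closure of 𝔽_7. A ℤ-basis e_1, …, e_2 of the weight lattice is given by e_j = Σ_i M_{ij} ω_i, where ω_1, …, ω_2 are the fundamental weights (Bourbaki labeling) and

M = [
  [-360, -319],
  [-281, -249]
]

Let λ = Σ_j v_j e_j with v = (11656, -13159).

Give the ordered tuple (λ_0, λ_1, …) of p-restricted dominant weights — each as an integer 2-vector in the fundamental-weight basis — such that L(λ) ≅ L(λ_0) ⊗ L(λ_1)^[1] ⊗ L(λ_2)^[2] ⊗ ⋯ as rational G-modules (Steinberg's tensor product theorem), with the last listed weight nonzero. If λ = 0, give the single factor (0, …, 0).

((0, 2), (6, 4), (3, 4), (4, 3))

Converting to the ω-basis (c_i = row i of M dotted with v = (11656, -13159)):
  c_1 = (-360)·(11656) + (-319)·(-13159) = 1561
  c_2 = (-281)·(11656) + (-249)·(-13159) = 1255
p = 7; digits c_i = Σ_j d_{ij}·7^j, 0 ≤ d_{ij} < 7:
  c_1 = 1561 = 0·7^0 + 6·7^1 + 3·7^2 + 4·7^3
  c_2 = 1255 = 2·7^0 + 4·7^1 + 4·7^2 + 3·7^3
λ_0 = (0, 2)
λ_1 = (6, 4)
λ_2 = (3, 4)
λ_3 = (4, 3)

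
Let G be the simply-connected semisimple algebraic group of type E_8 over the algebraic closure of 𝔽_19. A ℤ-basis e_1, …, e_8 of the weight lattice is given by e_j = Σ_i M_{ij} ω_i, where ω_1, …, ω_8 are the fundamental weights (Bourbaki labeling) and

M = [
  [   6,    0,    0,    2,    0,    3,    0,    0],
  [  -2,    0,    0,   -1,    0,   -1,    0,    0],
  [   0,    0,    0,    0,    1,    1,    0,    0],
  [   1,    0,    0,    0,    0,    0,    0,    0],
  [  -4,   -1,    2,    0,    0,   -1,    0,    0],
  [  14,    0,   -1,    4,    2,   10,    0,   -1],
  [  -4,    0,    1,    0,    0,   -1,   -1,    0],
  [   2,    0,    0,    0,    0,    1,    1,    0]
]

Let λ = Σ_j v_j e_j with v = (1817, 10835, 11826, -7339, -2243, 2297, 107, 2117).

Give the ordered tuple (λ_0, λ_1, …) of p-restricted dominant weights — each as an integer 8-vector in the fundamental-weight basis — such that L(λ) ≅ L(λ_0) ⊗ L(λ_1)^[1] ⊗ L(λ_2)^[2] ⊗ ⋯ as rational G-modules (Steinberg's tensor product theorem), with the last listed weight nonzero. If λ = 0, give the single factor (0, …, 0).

Change of basis e → ω: c = M·v where v = (1817, 10835, 11826, -7339, -2243, 2297, 107, 2117):
  c_1 = 6·1817 + 0·10835 + 0·11826 + (2)·(-7339) + (0)·(-2243) + 3·2297 + 0·107 + 0·2117 = 3115
  c_2 = (-2)·(1817) + 0·10835 + 0·11826 + (-1)·(-7339) + (0)·(-2243) + (-1)·(2297) + 0·107 + 0·2117 = 1408
  c_3 = 0·1817 + 0·10835 + 0·11826 + (0)·(-7339) + (1)·(-2243) + 1·2297 + 0·107 + 0·2117 = 54
  c_4 = 1·1817 + 0·10835 + 0·11826 + (0)·(-7339) + (0)·(-2243) + 0·2297 + 0·107 + 0·2117 = 1817
  c_5 = (-4)·(1817) + (-1)·(10835) + 2·11826 + (0)·(-7339) + (0)·(-2243) + (-1)·(2297) + 0·107 + 0·2117 = 3252
  c_6 = 14·1817 + 0·10835 + (-1)·(11826) + (4)·(-7339) + (2)·(-2243) + 10·2297 + 0·107 + (-1)·(2117) = 623
  c_7 = (-4)·(1817) + 0·10835 + 1·11826 + (0)·(-7339) + (0)·(-2243) + (-1)·(2297) + (-1)·(107) + 0·2117 = 2154
  c_8 = 2·1817 + 0·10835 + 0·11826 + (0)·(-7339) + (0)·(-2243) + 1·2297 + 1·107 + 0·2117 = 6038
Base-19 expansion of each c_i:
  c_1 = 3115 = 18·19^0 + 11·19^1 + 8·19^2
  c_2 = 1408 = 2·19^0 + 17·19^1 + 3·19^2
  c_3 = 54 = 16·19^0 + 2·19^1
  c_4 = 1817 = 12·19^0 + 0·19^1 + 5·19^2
  c_5 = 3252 = 3·19^0 + 0·19^1 + 9·19^2
  c_6 = 623 = 15·19^0 + 13·19^1 + 1·19^2
  c_7 = 2154 = 7·19^0 + 18·19^1 + 5·19^2
  c_8 = 6038 = 15·19^0 + 13·19^1 + 16·19^2
p-restricted factor λ_0 = (18, 2, 16, 12, 3, 15, 7, 15)
p-restricted factor λ_1 = (11, 17, 2, 0, 0, 13, 18, 13)
p-restricted factor λ_2 = (8, 3, 0, 5, 9, 1, 5, 16)

((18, 2, 16, 12, 3, 15, 7, 15), (11, 17, 2, 0, 0, 13, 18, 13), (8, 3, 0, 5, 9, 1, 5, 16))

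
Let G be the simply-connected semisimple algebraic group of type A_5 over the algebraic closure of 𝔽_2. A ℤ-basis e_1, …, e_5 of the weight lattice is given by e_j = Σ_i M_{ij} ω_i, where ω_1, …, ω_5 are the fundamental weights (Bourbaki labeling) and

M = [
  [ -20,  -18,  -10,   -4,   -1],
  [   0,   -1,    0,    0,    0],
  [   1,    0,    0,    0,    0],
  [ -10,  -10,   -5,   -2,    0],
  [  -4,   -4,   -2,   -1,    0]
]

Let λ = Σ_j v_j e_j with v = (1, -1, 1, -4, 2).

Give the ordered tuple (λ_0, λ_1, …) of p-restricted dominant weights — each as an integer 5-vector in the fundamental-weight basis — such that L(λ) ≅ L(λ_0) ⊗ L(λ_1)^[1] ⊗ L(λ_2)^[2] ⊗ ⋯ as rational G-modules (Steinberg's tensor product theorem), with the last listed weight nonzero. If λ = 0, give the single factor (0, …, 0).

((0, 1, 1, 1, 0), (1, 0, 0, 1, 1))

In the fundamental-weight basis, λ has coordinates c = M·v (v = (1, -1, 1, -4, 2)):
  c_1 = (-20)·(1) + (-18)·(-1) + (-10)·(1) + (-4)·(-4) + (-1)·(2) = 2
  c_2 = 0·1 + (-1)·(-1) + 0·1 + (0)·(-4) + 0·2 = 1
  c_3 = 1·1 + (0)·(-1) + 0·1 + (0)·(-4) + 0·2 = 1
  c_4 = (-10)·(1) + (-10)·(-1) + (-5)·(1) + (-2)·(-4) + 0·2 = 3
  c_5 = (-4)·(1) + (-4)·(-1) + (-2)·(1) + (-1)·(-4) + 0·2 = 2
Base-2 expansion of each c_i:
  c_1 = 2 = 0·2^0 + 1·2^1
  c_2 = 1 = 1·2^0
  c_3 = 1 = 1·2^0
  c_4 = 3 = 1·2^0 + 1·2^1
  c_5 = 2 = 0·2^0 + 1·2^1
p-restricted factor λ_0 = (0, 1, 1, 1, 0)
p-restricted factor λ_1 = (1, 0, 0, 1, 1)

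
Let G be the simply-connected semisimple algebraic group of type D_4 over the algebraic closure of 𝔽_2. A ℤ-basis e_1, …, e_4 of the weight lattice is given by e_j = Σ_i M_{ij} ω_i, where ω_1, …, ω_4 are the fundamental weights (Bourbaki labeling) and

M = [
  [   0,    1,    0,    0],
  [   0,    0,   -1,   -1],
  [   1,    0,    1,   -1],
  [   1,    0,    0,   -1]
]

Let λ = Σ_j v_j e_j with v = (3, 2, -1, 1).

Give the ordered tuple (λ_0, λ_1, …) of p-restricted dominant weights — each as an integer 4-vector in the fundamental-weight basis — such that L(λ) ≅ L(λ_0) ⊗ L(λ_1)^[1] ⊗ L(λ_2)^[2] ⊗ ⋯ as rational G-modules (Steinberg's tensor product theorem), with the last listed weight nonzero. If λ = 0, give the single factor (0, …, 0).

((0, 0, 1, 0), (1, 0, 0, 1))

Change of basis e → ω: c = M·v where v = (3, 2, -1, 1):
  c_1 = (0)·(3) + (1)·(2) + (0)·(-1) + (0)·(1) = 2
  c_2 = (0)·(3) + (0)·(2) + (-1)·(-1) + (-1)·(1) = 0
  c_3 = (1)·(3) + (0)·(2) + (1)·(-1) + (-1)·(1) = 1
  c_4 = (1)·(3) + (0)·(2) + (0)·(-1) + (-1)·(1) = 2
Base-2 expansion of each c_i:
  c_1 = 2 = 0·2^0 + 1·2^1
  c_2 = 0
  c_3 = 1 = 1·2^0
  c_4 = 2 = 0·2^0 + 1·2^1
Factor λ_0 = (0, 0, 1, 0)
Factor λ_1 = (1, 0, 0, 1)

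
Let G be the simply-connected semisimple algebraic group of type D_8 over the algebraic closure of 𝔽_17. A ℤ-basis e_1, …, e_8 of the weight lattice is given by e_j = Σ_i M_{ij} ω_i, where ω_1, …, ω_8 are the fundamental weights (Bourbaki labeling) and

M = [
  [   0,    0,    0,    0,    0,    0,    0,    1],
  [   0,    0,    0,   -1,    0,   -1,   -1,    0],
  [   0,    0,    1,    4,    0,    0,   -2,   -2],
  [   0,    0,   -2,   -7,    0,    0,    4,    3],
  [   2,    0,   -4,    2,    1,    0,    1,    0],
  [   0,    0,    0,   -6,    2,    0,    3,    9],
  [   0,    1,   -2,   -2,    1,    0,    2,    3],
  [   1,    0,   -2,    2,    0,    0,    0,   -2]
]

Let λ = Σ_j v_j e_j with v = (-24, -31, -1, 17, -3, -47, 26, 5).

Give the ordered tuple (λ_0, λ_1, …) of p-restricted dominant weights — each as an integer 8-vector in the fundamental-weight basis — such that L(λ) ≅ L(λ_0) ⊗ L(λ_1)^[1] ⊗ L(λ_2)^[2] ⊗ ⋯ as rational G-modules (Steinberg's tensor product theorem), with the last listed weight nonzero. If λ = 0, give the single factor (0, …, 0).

In the fundamental-weight basis, λ has coordinates c = M·v (v = (-24, -31, -1, 17, -3, -47, 26, 5)):
  c_1 = 0*-24 + 0*-31 + 0*-1 + 0*17 + 0*-3 + 0*-47 + 0*26 + 1*5 = 5
  c_2 = 0*-24 + 0*-31 + 0*-1 + -1*17 + 0*-3 + -1*-47 + -1*26 + 0*5 = 4
  c_3 = 0*-24 + 0*-31 + 1*-1 + 4*17 + 0*-3 + 0*-47 + -2*26 + -2*5 = 5
  c_4 = 0*-24 + 0*-31 + -2*-1 + -7*17 + 0*-3 + 0*-47 + 4*26 + 3*5 = 2
  c_5 = 2*-24 + 0*-31 + -4*-1 + 2*17 + 1*-3 + 0*-47 + 1*26 + 0*5 = 13
  c_6 = 0*-24 + 0*-31 + 0*-1 + -6*17 + 2*-3 + 0*-47 + 3*26 + 9*5 = 15
  c_7 = 0*-24 + 1*-31 + -2*-1 + -2*17 + 1*-3 + 0*-47 + 2*26 + 3*5 = 1
  c_8 = 1*-24 + 0*-31 + -2*-1 + 2*17 + 0*-3 + 0*-47 + 0*26 + -2*5 = 2
Writing each c_i in base p = 17:
  c_1 = 5 = 5·17^0
  c_2 = 4 = 4·17^0
  c_3 = 5 = 5·17^0
  c_4 = 2 = 2·17^0
  c_5 = 13 = 13·17^0
  c_6 = 15 = 15·17^0
  c_7 = 1 = 1·17^0
  c_8 = 2 = 2·17^0
Factor λ_0 = (5, 4, 5, 2, 13, 15, 1, 2)

((5, 4, 5, 2, 13, 15, 1, 2),)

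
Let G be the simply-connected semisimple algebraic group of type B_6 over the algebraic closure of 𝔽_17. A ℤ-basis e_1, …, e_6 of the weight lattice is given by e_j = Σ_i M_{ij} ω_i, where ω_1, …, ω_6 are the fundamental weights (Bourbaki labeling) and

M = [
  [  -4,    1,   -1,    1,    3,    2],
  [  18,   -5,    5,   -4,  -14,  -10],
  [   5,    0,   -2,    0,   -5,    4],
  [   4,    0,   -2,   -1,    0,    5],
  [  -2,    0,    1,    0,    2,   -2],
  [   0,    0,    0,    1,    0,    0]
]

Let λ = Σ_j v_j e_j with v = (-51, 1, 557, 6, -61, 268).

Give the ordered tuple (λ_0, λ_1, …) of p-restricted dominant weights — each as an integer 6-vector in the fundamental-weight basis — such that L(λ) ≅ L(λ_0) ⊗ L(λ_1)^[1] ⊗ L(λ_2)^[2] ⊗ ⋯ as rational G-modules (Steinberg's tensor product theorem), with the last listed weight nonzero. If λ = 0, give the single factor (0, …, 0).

((7, 12, 8, 16, 1, 6),)

Change of basis e → ω: c = M·v where v = (-51, 1, 557, 6, -61, 268):
  c_1 = (-4)·(-51) + 1·1 + (-1)·(557) + 1·6 + (3)·(-61) + 2·268 = 7
  c_2 = (18)·(-51) + (-5)·(1) + 5·557 + (-4)·(6) + (-14)·(-61) + (-10)·(268) = 12
  c_3 = (5)·(-51) + 0·1 + (-2)·(557) + 0·6 + (-5)·(-61) + 4·268 = 8
  c_4 = (4)·(-51) + 0·1 + (-2)·(557) + (-1)·(6) + (0)·(-61) + 5·268 = 16
  c_5 = (-2)·(-51) + 0·1 + 1·557 + 0·6 + (2)·(-61) + (-2)·(268) = 1
  c_6 = (0)·(-51) + 0·1 + 0·557 + 1·6 + (0)·(-61) + 0·268 = 6
p = 17; digits c_i = Σ_j d_{ij}·17^j, 0 ≤ d_{ij} < 17:
  c_1 = 7 = 7·17^0
  c_2 = 12 = 12·17^0
  c_3 = 8 = 8·17^0
  c_4 = 16 = 16·17^0
  c_5 = 1 = 1·17^0
  c_6 = 6 = 6·17^0
λ_0 = (7, 12, 8, 16, 1, 6)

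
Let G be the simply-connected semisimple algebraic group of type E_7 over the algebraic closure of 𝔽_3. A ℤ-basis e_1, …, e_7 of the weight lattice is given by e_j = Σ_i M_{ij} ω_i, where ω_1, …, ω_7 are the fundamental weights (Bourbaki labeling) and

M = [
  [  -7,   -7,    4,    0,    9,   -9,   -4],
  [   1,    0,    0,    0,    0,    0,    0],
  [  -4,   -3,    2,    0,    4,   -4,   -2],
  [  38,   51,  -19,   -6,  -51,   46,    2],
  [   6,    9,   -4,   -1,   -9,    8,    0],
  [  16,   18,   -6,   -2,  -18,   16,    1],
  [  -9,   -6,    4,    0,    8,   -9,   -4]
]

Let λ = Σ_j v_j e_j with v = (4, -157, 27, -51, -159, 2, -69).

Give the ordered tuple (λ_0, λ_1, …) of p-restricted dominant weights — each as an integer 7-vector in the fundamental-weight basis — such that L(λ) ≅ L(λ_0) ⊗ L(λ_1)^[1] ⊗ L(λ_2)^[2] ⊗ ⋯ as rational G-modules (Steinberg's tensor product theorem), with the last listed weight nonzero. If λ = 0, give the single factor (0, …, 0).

((0, 1, 0, 1, 1, 0, 0), (2, 1, 1, 0, 0, 1, 0))

Change of basis e → ω: c = M·v where v = (4, -157, 27, -51, -159, 2, -69):
  c_1 = -7*4 + -7*-157 + 4*27 + 0*-51 + 9*-159 + -9*2 + -4*-69 = 6
  c_2 = 1*4 + 0*-157 + 0*27 + 0*-51 + 0*-159 + 0*2 + 0*-69 = 4
  c_3 = -4*4 + -3*-157 + 2*27 + 0*-51 + 4*-159 + -4*2 + -2*-69 = 3
  c_4 = 38*4 + 51*-157 + -19*27 + -6*-51 + -51*-159 + 46*2 + 2*-69 = 1
  c_5 = 6*4 + 9*-157 + -4*27 + -1*-51 + -9*-159 + 8*2 + 0*-69 = 1
  c_6 = 16*4 + 18*-157 + -6*27 + -2*-51 + -18*-159 + 16*2 + 1*-69 = 3
  c_7 = -9*4 + -6*-157 + 4*27 + 0*-51 + 8*-159 + -9*2 + -4*-69 = 0
Writing each c_i in base p = 3:
  c_1 = 6 = 0·3^0 + 2·3^1
  c_2 = 4 = 1·3^0 + 1·3^1
  c_3 = 3 = 0·3^0 + 1·3^1
  c_4 = 1 = 1·3^0
  c_5 = 1 = 1·3^0
  c_6 = 3 = 0·3^0 + 1·3^1
  c_7 = 0
Factor λ_0 = (0, 1, 0, 1, 1, 0, 0)
Factor λ_1 = (2, 1, 1, 0, 0, 1, 0)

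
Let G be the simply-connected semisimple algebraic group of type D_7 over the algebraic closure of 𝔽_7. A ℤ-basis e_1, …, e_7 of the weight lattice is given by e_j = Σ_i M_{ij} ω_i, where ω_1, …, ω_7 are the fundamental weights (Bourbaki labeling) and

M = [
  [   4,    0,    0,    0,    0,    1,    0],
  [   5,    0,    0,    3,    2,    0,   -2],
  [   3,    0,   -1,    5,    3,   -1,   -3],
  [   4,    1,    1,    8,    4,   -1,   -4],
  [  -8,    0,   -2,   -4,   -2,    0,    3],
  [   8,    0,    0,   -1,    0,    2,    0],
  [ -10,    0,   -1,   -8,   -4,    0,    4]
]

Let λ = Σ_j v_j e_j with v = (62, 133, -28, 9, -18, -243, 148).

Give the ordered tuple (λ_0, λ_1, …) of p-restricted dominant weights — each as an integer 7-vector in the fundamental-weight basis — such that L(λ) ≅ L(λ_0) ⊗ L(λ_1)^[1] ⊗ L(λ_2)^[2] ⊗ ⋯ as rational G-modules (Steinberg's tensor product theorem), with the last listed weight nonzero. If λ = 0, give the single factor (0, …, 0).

((5, 5, 4, 4, 4, 1, 0),)

ω-coordinates c = M·v, v = (62, 133, -28, 9, -18, -243, 148):
  c_1 = 4·62 + 0·133 + (0)·(-28) + 0·9 + (0)·(-18) + (1)·(-243) + 0·148 = 5
  c_2 = 5·62 + 0·133 + (0)·(-28) + 3·9 + (2)·(-18) + (0)·(-243) + (-2)·(148) = 5
  c_3 = 3·62 + 0·133 + (-1)·(-28) + 5·9 + (3)·(-18) + (-1)·(-243) + (-3)·(148) = 4
  c_4 = 4·62 + 1·133 + (1)·(-28) + 8·9 + (4)·(-18) + (-1)·(-243) + (-4)·(148) = 4
  c_5 = (-8)·(62) + 0·133 + (-2)·(-28) + (-4)·(9) + (-2)·(-18) + (0)·(-243) + 3·148 = 4
  c_6 = 8·62 + 0·133 + (0)·(-28) + (-1)·(9) + (0)·(-18) + (2)·(-243) + 0·148 = 1
  c_7 = (-10)·(62) + 0·133 + (-1)·(-28) + (-8)·(9) + (-4)·(-18) + (0)·(-243) + 4·148 = 0
Writing each c_i in base p = 7:
  c_1 = 5 = 5·7^0
  c_2 = 5 = 5·7^0
  c_3 = 4 = 4·7^0
  c_4 = 4 = 4·7^0
  c_5 = 4 = 4·7^0
  c_6 = 1 = 1·7^0
  c_7 = 0
λ_0 = (5, 5, 4, 4, 4, 1, 0)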